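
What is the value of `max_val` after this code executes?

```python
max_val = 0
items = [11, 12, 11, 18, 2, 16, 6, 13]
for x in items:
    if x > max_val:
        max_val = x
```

Let's trace through this code step by step.

Initialize: max_val = 0
Initialize: items = [11, 12, 11, 18, 2, 16, 6, 13]
Entering loop: for x in items:

After execution: max_val = 18
18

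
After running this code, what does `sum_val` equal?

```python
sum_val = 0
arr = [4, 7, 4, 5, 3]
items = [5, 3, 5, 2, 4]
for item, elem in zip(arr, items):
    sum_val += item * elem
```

Let's trace through this code step by step.

Initialize: sum_val = 0
Initialize: arr = [4, 7, 4, 5, 3]
Initialize: items = [5, 3, 5, 2, 4]
Entering loop: for item, elem in zip(arr, items):

After execution: sum_val = 83
83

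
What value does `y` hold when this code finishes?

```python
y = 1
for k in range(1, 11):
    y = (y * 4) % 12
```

Let's trace through this code step by step.

Initialize: y = 1
Entering loop: for k in range(1, 11):

After execution: y = 4
4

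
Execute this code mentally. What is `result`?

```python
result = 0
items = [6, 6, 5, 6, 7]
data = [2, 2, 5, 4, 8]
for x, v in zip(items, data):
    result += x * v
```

Let's trace through this code step by step.

Initialize: result = 0
Initialize: items = [6, 6, 5, 6, 7]
Initialize: data = [2, 2, 5, 4, 8]
Entering loop: for x, v in zip(items, data):

After execution: result = 129
129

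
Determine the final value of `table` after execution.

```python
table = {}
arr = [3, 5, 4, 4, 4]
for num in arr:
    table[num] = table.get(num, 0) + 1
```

Let's trace through this code step by step.

Initialize: table = {}
Initialize: arr = [3, 5, 4, 4, 4]
Entering loop: for num in arr:

After execution: table = {3: 1, 5: 1, 4: 3}
{3: 1, 5: 1, 4: 3}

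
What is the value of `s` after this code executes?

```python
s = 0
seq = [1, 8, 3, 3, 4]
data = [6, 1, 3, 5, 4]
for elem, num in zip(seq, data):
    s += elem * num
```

Let's trace through this code step by step.

Initialize: s = 0
Initialize: seq = [1, 8, 3, 3, 4]
Initialize: data = [6, 1, 3, 5, 4]
Entering loop: for elem, num in zip(seq, data):

After execution: s = 54
54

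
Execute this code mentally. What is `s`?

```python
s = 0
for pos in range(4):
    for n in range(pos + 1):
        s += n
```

Let's trace through this code step by step.

Initialize: s = 0
Entering loop: for pos in range(4):

After execution: s = 10
10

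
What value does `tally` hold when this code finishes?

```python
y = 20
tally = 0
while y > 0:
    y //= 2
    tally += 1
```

Let's trace through this code step by step.

Initialize: y = 20
Initialize: tally = 0
Entering loop: while y > 0:

After execution: tally = 5
5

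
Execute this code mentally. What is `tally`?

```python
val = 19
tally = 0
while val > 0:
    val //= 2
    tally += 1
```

Let's trace through this code step by step.

Initialize: val = 19
Initialize: tally = 0
Entering loop: while val > 0:

After execution: tally = 5
5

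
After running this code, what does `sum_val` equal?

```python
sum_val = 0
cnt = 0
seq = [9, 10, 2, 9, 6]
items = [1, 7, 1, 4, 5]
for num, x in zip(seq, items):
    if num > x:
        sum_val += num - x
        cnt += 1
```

Let's trace through this code step by step.

Initialize: sum_val = 0
Initialize: cnt = 0
Initialize: seq = [9, 10, 2, 9, 6]
Initialize: items = [1, 7, 1, 4, 5]
Entering loop: for num, x in zip(seq, items):

After execution: sum_val = 18
18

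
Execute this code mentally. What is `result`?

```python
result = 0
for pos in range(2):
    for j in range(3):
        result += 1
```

Let's trace through this code step by step.

Initialize: result = 0
Entering loop: for pos in range(2):

After execution: result = 6
6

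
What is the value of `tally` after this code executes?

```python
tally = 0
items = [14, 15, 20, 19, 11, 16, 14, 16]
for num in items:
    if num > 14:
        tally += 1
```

Let's trace through this code step by step.

Initialize: tally = 0
Initialize: items = [14, 15, 20, 19, 11, 16, 14, 16]
Entering loop: for num in items:

After execution: tally = 5
5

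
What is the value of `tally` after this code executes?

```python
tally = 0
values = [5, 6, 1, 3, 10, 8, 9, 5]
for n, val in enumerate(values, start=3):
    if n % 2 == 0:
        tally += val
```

Let's trace through this code step by step.

Initialize: tally = 0
Initialize: values = [5, 6, 1, 3, 10, 8, 9, 5]
Entering loop: for n, val in enumerate(values, start=3):

After execution: tally = 22
22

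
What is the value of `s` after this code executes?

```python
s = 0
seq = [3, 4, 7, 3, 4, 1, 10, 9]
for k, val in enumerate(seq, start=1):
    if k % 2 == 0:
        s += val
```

Let's trace through this code step by step.

Initialize: s = 0
Initialize: seq = [3, 4, 7, 3, 4, 1, 10, 9]
Entering loop: for k, val in enumerate(seq, start=1):

After execution: s = 17
17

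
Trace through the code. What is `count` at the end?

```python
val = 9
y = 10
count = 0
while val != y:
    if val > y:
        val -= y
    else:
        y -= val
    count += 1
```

Let's trace through this code step by step.

Initialize: val = 9
Initialize: y = 10
Initialize: count = 0
Entering loop: while val != y:

After execution: count = 9
9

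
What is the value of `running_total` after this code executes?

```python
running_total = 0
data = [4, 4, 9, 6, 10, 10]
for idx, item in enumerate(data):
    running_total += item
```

Let's trace through this code step by step.

Initialize: running_total = 0
Initialize: data = [4, 4, 9, 6, 10, 10]
Entering loop: for idx, item in enumerate(data):

After execution: running_total = 43
43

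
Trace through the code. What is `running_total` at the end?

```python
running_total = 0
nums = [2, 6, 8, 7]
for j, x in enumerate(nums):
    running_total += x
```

Let's trace through this code step by step.

Initialize: running_total = 0
Initialize: nums = [2, 6, 8, 7]
Entering loop: for j, x in enumerate(nums):

After execution: running_total = 23
23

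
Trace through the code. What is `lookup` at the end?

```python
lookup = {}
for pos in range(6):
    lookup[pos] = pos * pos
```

Let's trace through this code step by step.

Initialize: lookup = {}
Entering loop: for pos in range(6):

After execution: lookup = {0: 0, 1: 1, 2: 4, 3: 9, 4: 16, 5: 25}
{0: 0, 1: 1, 2: 4, 3: 9, 4: 16, 5: 25}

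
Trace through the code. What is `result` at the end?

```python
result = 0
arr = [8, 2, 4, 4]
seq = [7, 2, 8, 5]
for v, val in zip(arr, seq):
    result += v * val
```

Let's trace through this code step by step.

Initialize: result = 0
Initialize: arr = [8, 2, 4, 4]
Initialize: seq = [7, 2, 8, 5]
Entering loop: for v, val in zip(arr, seq):

After execution: result = 112
112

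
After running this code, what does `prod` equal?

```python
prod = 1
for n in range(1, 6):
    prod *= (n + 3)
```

Let's trace through this code step by step.

Initialize: prod = 1
Entering loop: for n in range(1, 6):

After execution: prod = 6720
6720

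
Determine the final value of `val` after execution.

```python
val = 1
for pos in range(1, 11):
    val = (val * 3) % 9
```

Let's trace through this code step by step.

Initialize: val = 1
Entering loop: for pos in range(1, 11):

After execution: val = 0
0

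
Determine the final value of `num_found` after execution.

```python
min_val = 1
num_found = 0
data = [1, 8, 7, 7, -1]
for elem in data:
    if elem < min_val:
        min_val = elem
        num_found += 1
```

Let's trace through this code step by step.

Initialize: min_val = 1
Initialize: num_found = 0
Initialize: data = [1, 8, 7, 7, -1]
Entering loop: for elem in data:

After execution: num_found = 1
1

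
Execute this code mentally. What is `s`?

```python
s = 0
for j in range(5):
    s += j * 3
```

Let's trace through this code step by step.

Initialize: s = 0
Entering loop: for j in range(5):

After execution: s = 30
30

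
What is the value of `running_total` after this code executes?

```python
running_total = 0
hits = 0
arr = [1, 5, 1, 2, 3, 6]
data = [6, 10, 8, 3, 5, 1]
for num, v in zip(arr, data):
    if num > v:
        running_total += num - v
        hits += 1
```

Let's trace through this code step by step.

Initialize: running_total = 0
Initialize: hits = 0
Initialize: arr = [1, 5, 1, 2, 3, 6]
Initialize: data = [6, 10, 8, 3, 5, 1]
Entering loop: for num, v in zip(arr, data):

After execution: running_total = 5
5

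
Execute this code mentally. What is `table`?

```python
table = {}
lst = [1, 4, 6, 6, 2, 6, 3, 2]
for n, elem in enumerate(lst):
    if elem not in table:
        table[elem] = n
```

Let's trace through this code step by step.

Initialize: table = {}
Initialize: lst = [1, 4, 6, 6, 2, 6, 3, 2]
Entering loop: for n, elem in enumerate(lst):

After execution: table = {1: 0, 4: 1, 6: 2, 2: 4, 3: 6}
{1: 0, 4: 1, 6: 2, 2: 4, 3: 6}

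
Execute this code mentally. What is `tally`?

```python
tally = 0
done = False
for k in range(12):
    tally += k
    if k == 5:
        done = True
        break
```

Let's trace through this code step by step.

Initialize: tally = 0
Initialize: done = False
Entering loop: for k in range(12):

After execution: tally = 15
15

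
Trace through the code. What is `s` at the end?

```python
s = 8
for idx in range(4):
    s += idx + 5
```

Let's trace through this code step by step.

Initialize: s = 8
Entering loop: for idx in range(4):

After execution: s = 34
34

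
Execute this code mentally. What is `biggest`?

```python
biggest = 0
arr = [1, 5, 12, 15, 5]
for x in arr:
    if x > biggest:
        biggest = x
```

Let's trace through this code step by step.

Initialize: biggest = 0
Initialize: arr = [1, 5, 12, 15, 5]
Entering loop: for x in arr:

After execution: biggest = 15
15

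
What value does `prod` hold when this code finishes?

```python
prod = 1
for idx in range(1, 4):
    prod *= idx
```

Let's trace through this code step by step.

Initialize: prod = 1
Entering loop: for idx in range(1, 4):

After execution: prod = 6
6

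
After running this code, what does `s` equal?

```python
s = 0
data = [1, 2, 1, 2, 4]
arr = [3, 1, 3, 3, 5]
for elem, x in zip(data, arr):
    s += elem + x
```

Let's trace through this code step by step.

Initialize: s = 0
Initialize: data = [1, 2, 1, 2, 4]
Initialize: arr = [3, 1, 3, 3, 5]
Entering loop: for elem, x in zip(data, arr):

After execution: s = 25
25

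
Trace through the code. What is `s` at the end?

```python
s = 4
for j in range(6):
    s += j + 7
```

Let's trace through this code step by step.

Initialize: s = 4
Entering loop: for j in range(6):

After execution: s = 61
61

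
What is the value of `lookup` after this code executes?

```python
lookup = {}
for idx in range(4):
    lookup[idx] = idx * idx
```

Let's trace through this code step by step.

Initialize: lookup = {}
Entering loop: for idx in range(4):

After execution: lookup = {0: 0, 1: 1, 2: 4, 3: 9}
{0: 0, 1: 1, 2: 4, 3: 9}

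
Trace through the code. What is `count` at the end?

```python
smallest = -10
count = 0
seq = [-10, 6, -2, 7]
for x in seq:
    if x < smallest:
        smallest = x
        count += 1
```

Let's trace through this code step by step.

Initialize: smallest = -10
Initialize: count = 0
Initialize: seq = [-10, 6, -2, 7]
Entering loop: for x in seq:

After execution: count = 0
0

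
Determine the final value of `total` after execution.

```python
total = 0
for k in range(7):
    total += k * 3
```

Let's trace through this code step by step.

Initialize: total = 0
Entering loop: for k in range(7):

After execution: total = 63
63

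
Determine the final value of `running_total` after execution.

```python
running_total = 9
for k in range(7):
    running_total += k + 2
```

Let's trace through this code step by step.

Initialize: running_total = 9
Entering loop: for k in range(7):

After execution: running_total = 44
44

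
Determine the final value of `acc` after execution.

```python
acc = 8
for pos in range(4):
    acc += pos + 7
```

Let's trace through this code step by step.

Initialize: acc = 8
Entering loop: for pos in range(4):

After execution: acc = 42
42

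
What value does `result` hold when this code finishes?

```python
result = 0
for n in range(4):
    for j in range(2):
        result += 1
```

Let's trace through this code step by step.

Initialize: result = 0
Entering loop: for n in range(4):

After execution: result = 8
8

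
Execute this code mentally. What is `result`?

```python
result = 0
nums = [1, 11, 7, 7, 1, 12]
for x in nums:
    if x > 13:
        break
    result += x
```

Let's trace through this code step by step.

Initialize: result = 0
Initialize: nums = [1, 11, 7, 7, 1, 12]
Entering loop: for x in nums:

After execution: result = 39
39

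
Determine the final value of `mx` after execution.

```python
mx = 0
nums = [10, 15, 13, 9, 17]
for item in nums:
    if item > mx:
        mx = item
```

Let's trace through this code step by step.

Initialize: mx = 0
Initialize: nums = [10, 15, 13, 9, 17]
Entering loop: for item in nums:

After execution: mx = 17
17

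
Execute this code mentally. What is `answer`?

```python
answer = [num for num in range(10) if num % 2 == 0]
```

Let's trace through this code step by step.

Initialize: answer = [num for num in range(10) if num % 2 == 0]

After execution: answer = [0, 2, 4, 6, 8]
[0, 2, 4, 6, 8]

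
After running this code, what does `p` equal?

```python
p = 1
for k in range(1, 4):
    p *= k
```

Let's trace through this code step by step.

Initialize: p = 1
Entering loop: for k in range(1, 4):

After execution: p = 6
6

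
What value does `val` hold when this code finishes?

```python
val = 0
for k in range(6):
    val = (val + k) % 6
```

Let's trace through this code step by step.

Initialize: val = 0
Entering loop: for k in range(6):

After execution: val = 3
3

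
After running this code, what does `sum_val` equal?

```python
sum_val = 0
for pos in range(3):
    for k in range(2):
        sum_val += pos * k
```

Let's trace through this code step by step.

Initialize: sum_val = 0
Entering loop: for pos in range(3):

After execution: sum_val = 3
3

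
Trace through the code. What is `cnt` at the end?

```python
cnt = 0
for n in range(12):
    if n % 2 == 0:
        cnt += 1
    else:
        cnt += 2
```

Let's trace through this code step by step.

Initialize: cnt = 0
Entering loop: for n in range(12):

After execution: cnt = 18
18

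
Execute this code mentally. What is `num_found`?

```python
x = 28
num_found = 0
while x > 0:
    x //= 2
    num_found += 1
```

Let's trace through this code step by step.

Initialize: x = 28
Initialize: num_found = 0
Entering loop: while x > 0:

After execution: num_found = 5
5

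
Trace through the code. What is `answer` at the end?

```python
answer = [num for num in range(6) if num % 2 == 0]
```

Let's trace through this code step by step.

Initialize: answer = [num for num in range(6) if num % 2 == 0]

After execution: answer = [0, 2, 4]
[0, 2, 4]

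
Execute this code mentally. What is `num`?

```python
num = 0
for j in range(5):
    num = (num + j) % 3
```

Let's trace through this code step by step.

Initialize: num = 0
Entering loop: for j in range(5):

After execution: num = 1
1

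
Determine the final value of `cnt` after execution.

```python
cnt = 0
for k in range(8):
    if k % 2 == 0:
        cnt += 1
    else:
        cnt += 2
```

Let's trace through this code step by step.

Initialize: cnt = 0
Entering loop: for k in range(8):

After execution: cnt = 12
12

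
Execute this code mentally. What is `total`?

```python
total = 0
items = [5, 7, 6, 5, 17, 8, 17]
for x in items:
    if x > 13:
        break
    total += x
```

Let's trace through this code step by step.

Initialize: total = 0
Initialize: items = [5, 7, 6, 5, 17, 8, 17]
Entering loop: for x in items:

After execution: total = 23
23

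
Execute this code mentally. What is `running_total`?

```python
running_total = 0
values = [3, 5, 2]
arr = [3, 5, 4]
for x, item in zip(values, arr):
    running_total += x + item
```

Let's trace through this code step by step.

Initialize: running_total = 0
Initialize: values = [3, 5, 2]
Initialize: arr = [3, 5, 4]
Entering loop: for x, item in zip(values, arr):

After execution: running_total = 22
22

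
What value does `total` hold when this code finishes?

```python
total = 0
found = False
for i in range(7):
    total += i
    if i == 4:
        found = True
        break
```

Let's trace through this code step by step.

Initialize: total = 0
Initialize: found = False
Entering loop: for i in range(7):

After execution: total = 10
10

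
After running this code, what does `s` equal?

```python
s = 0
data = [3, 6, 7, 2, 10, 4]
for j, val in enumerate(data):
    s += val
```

Let's trace through this code step by step.

Initialize: s = 0
Initialize: data = [3, 6, 7, 2, 10, 4]
Entering loop: for j, val in enumerate(data):

After execution: s = 32
32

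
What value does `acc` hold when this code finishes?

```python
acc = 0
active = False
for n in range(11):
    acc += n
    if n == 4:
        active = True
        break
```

Let's trace through this code step by step.

Initialize: acc = 0
Initialize: active = False
Entering loop: for n in range(11):

After execution: acc = 10
10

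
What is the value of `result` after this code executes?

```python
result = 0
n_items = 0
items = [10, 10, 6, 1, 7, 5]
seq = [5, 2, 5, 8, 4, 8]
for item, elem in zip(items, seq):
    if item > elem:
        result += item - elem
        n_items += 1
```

Let's trace through this code step by step.

Initialize: result = 0
Initialize: n_items = 0
Initialize: items = [10, 10, 6, 1, 7, 5]
Initialize: seq = [5, 2, 5, 8, 4, 8]
Entering loop: for item, elem in zip(items, seq):

After execution: result = 17
17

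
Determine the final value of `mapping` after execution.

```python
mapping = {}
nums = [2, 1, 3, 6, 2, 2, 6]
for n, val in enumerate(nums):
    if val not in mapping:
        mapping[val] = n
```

Let's trace through this code step by step.

Initialize: mapping = {}
Initialize: nums = [2, 1, 3, 6, 2, 2, 6]
Entering loop: for n, val in enumerate(nums):

After execution: mapping = {2: 0, 1: 1, 3: 2, 6: 3}
{2: 0, 1: 1, 3: 2, 6: 3}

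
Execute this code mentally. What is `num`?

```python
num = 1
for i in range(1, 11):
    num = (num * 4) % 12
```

Let's trace through this code step by step.

Initialize: num = 1
Entering loop: for i in range(1, 11):

After execution: num = 4
4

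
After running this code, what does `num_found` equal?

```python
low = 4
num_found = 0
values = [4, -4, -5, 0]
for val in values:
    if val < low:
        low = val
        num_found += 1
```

Let's trace through this code step by step.

Initialize: low = 4
Initialize: num_found = 0
Initialize: values = [4, -4, -5, 0]
Entering loop: for val in values:

After execution: num_found = 2
2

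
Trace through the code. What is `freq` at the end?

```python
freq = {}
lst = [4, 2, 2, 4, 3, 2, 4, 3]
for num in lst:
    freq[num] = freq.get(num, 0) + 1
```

Let's trace through this code step by step.

Initialize: freq = {}
Initialize: lst = [4, 2, 2, 4, 3, 2, 4, 3]
Entering loop: for num in lst:

After execution: freq = {4: 3, 2: 3, 3: 2}
{4: 3, 2: 3, 3: 2}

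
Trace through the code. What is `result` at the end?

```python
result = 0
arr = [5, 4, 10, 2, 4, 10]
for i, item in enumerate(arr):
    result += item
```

Let's trace through this code step by step.

Initialize: result = 0
Initialize: arr = [5, 4, 10, 2, 4, 10]
Entering loop: for i, item in enumerate(arr):

After execution: result = 35
35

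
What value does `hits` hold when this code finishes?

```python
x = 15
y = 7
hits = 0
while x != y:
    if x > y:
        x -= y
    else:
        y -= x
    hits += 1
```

Let's trace through this code step by step.

Initialize: x = 15
Initialize: y = 7
Initialize: hits = 0
Entering loop: while x != y:

After execution: hits = 8
8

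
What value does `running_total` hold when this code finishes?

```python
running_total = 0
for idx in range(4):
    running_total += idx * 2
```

Let's trace through this code step by step.

Initialize: running_total = 0
Entering loop: for idx in range(4):

After execution: running_total = 12
12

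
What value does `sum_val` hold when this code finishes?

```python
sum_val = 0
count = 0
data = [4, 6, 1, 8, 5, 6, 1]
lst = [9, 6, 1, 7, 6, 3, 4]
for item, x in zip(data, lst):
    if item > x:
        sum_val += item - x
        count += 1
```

Let's trace through this code step by step.

Initialize: sum_val = 0
Initialize: count = 0
Initialize: data = [4, 6, 1, 8, 5, 6, 1]
Initialize: lst = [9, 6, 1, 7, 6, 3, 4]
Entering loop: for item, x in zip(data, lst):

After execution: sum_val = 4
4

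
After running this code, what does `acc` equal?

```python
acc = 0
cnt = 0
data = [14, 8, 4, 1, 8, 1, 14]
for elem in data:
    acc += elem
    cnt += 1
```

Let's trace through this code step by step.

Initialize: acc = 0
Initialize: cnt = 0
Initialize: data = [14, 8, 4, 1, 8, 1, 14]
Entering loop: for elem in data:

After execution: acc = 50
50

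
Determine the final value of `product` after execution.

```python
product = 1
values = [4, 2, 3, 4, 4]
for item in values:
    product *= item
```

Let's trace through this code step by step.

Initialize: product = 1
Initialize: values = [4, 2, 3, 4, 4]
Entering loop: for item in values:

After execution: product = 384
384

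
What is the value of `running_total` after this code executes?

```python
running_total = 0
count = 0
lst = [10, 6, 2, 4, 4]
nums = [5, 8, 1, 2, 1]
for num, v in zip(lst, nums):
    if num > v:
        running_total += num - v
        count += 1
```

Let's trace through this code step by step.

Initialize: running_total = 0
Initialize: count = 0
Initialize: lst = [10, 6, 2, 4, 4]
Initialize: nums = [5, 8, 1, 2, 1]
Entering loop: for num, v in zip(lst, nums):

After execution: running_total = 11
11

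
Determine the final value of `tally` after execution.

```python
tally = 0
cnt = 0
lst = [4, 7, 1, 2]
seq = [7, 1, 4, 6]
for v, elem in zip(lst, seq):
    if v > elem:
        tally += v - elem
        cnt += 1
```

Let's trace through this code step by step.

Initialize: tally = 0
Initialize: cnt = 0
Initialize: lst = [4, 7, 1, 2]
Initialize: seq = [7, 1, 4, 6]
Entering loop: for v, elem in zip(lst, seq):

After execution: tally = 6
6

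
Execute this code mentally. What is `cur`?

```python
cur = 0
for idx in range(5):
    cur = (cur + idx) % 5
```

Let's trace through this code step by step.

Initialize: cur = 0
Entering loop: for idx in range(5):

After execution: cur = 0
0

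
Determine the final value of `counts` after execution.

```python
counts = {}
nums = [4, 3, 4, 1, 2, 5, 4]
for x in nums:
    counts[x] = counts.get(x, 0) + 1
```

Let's trace through this code step by step.

Initialize: counts = {}
Initialize: nums = [4, 3, 4, 1, 2, 5, 4]
Entering loop: for x in nums:

After execution: counts = {4: 3, 3: 1, 1: 1, 2: 1, 5: 1}
{4: 3, 3: 1, 1: 1, 2: 1, 5: 1}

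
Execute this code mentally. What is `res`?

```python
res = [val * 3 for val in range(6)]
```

Let's trace through this code step by step.

Initialize: res = [val * 3 for val in range(6)]

After execution: res = [0, 3, 6, 9, 12, 15]
[0, 3, 6, 9, 12, 15]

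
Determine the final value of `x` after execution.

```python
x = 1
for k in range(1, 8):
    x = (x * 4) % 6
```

Let's trace through this code step by step.

Initialize: x = 1
Entering loop: for k in range(1, 8):

After execution: x = 4
4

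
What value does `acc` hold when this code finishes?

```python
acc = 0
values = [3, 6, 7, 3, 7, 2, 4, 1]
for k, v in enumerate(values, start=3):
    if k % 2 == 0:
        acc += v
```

Let's trace through this code step by step.

Initialize: acc = 0
Initialize: values = [3, 6, 7, 3, 7, 2, 4, 1]
Entering loop: for k, v in enumerate(values, start=3):

After execution: acc = 12
12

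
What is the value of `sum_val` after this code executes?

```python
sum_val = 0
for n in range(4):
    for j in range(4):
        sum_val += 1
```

Let's trace through this code step by step.

Initialize: sum_val = 0
Entering loop: for n in range(4):

After execution: sum_val = 16
16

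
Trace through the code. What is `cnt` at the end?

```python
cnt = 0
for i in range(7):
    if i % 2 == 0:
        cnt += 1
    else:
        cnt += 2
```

Let's trace through this code step by step.

Initialize: cnt = 0
Entering loop: for i in range(7):

After execution: cnt = 10
10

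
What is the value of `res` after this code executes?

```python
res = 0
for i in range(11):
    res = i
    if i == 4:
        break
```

Let's trace through this code step by step.

Initialize: res = 0
Entering loop: for i in range(11):

After execution: res = 4
4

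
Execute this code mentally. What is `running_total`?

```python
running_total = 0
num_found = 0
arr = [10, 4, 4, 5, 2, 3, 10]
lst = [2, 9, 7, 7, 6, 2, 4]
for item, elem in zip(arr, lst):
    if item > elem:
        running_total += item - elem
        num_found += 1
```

Let's trace through this code step by step.

Initialize: running_total = 0
Initialize: num_found = 0
Initialize: arr = [10, 4, 4, 5, 2, 3, 10]
Initialize: lst = [2, 9, 7, 7, 6, 2, 4]
Entering loop: for item, elem in zip(arr, lst):

After execution: running_total = 15
15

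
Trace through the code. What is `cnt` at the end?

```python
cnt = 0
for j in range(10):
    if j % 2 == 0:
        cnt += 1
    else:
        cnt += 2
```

Let's trace through this code step by step.

Initialize: cnt = 0
Entering loop: for j in range(10):

After execution: cnt = 15
15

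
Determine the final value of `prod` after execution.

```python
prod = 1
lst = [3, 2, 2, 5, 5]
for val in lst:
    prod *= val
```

Let's trace through this code step by step.

Initialize: prod = 1
Initialize: lst = [3, 2, 2, 5, 5]
Entering loop: for val in lst:

After execution: prod = 300
300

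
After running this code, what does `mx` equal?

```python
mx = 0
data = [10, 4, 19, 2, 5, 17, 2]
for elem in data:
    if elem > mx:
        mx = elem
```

Let's trace through this code step by step.

Initialize: mx = 0
Initialize: data = [10, 4, 19, 2, 5, 17, 2]
Entering loop: for elem in data:

After execution: mx = 19
19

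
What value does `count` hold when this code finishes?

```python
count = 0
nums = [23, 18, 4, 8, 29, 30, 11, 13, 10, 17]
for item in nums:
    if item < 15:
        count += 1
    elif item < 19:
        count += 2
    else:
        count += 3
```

Let's trace through this code step by step.

Initialize: count = 0
Initialize: nums = [23, 18, 4, 8, 29, 30, 11, 13, 10, 17]
Entering loop: for item in nums:

After execution: count = 18
18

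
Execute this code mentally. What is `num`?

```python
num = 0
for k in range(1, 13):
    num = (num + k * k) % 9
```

Let's trace through this code step by step.

Initialize: num = 0
Entering loop: for k in range(1, 13):

After execution: num = 2
2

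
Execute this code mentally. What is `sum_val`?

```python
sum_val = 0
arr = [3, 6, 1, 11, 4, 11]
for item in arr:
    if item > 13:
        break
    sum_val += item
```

Let's trace through this code step by step.

Initialize: sum_val = 0
Initialize: arr = [3, 6, 1, 11, 4, 11]
Entering loop: for item in arr:

After execution: sum_val = 36
36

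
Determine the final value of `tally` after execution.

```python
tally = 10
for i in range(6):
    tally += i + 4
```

Let's trace through this code step by step.

Initialize: tally = 10
Entering loop: for i in range(6):

After execution: tally = 49
49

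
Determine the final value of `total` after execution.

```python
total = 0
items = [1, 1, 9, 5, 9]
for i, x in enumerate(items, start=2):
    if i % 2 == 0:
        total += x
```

Let's trace through this code step by step.

Initialize: total = 0
Initialize: items = [1, 1, 9, 5, 9]
Entering loop: for i, x in enumerate(items, start=2):

After execution: total = 19
19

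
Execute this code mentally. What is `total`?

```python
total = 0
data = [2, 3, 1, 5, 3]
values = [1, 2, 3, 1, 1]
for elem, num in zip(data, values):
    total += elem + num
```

Let's trace through this code step by step.

Initialize: total = 0
Initialize: data = [2, 3, 1, 5, 3]
Initialize: values = [1, 2, 3, 1, 1]
Entering loop: for elem, num in zip(data, values):

After execution: total = 22
22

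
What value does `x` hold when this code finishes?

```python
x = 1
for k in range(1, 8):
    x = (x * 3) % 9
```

Let's trace through this code step by step.

Initialize: x = 1
Entering loop: for k in range(1, 8):

After execution: x = 0
0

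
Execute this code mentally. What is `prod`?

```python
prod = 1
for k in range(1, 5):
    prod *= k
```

Let's trace through this code step by step.

Initialize: prod = 1
Entering loop: for k in range(1, 5):

After execution: prod = 24
24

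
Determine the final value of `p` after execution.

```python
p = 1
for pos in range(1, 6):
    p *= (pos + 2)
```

Let's trace through this code step by step.

Initialize: p = 1
Entering loop: for pos in range(1, 6):

After execution: p = 2520
2520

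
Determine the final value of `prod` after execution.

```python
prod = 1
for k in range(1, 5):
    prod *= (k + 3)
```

Let's trace through this code step by step.

Initialize: prod = 1
Entering loop: for k in range(1, 5):

After execution: prod = 840
840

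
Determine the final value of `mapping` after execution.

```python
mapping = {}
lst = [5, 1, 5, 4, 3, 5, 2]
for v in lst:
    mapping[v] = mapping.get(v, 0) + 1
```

Let's trace through this code step by step.

Initialize: mapping = {}
Initialize: lst = [5, 1, 5, 4, 3, 5, 2]
Entering loop: for v in lst:

After execution: mapping = {5: 3, 1: 1, 4: 1, 3: 1, 2: 1}
{5: 3, 1: 1, 4: 1, 3: 1, 2: 1}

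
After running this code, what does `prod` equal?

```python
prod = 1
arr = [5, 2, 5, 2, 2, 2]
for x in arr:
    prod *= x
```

Let's trace through this code step by step.

Initialize: prod = 1
Initialize: arr = [5, 2, 5, 2, 2, 2]
Entering loop: for x in arr:

After execution: prod = 400
400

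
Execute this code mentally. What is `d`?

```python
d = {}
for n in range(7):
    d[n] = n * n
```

Let's trace through this code step by step.

Initialize: d = {}
Entering loop: for n in range(7):

After execution: d = {0: 0, 1: 1, 2: 4, 3: 9, 4: 16, 5: 25, 6: 36}
{0: 0, 1: 1, 2: 4, 3: 9, 4: 16, 5: 25, 6: 36}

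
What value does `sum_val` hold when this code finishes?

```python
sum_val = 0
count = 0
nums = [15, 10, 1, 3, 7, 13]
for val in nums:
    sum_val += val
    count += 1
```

Let's trace through this code step by step.

Initialize: sum_val = 0
Initialize: count = 0
Initialize: nums = [15, 10, 1, 3, 7, 13]
Entering loop: for val in nums:

After execution: sum_val = 49
49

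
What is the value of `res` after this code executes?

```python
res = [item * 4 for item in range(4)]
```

Let's trace through this code step by step.

Initialize: res = [item * 4 for item in range(4)]

After execution: res = [0, 4, 8, 12]
[0, 4, 8, 12]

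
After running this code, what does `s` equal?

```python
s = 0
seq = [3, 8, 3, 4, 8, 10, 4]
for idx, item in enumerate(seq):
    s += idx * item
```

Let's trace through this code step by step.

Initialize: s = 0
Initialize: seq = [3, 8, 3, 4, 8, 10, 4]
Entering loop: for idx, item in enumerate(seq):

After execution: s = 132
132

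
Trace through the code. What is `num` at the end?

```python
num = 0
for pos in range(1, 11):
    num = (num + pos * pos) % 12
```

Let's trace through this code step by step.

Initialize: num = 0
Entering loop: for pos in range(1, 11):

After execution: num = 1
1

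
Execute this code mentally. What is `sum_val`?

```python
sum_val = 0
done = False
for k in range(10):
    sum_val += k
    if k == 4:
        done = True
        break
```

Let's trace through this code step by step.

Initialize: sum_val = 0
Initialize: done = False
Entering loop: for k in range(10):

After execution: sum_val = 10
10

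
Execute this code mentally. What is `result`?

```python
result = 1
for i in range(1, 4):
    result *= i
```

Let's trace through this code step by step.

Initialize: result = 1
Entering loop: for i in range(1, 4):

After execution: result = 6
6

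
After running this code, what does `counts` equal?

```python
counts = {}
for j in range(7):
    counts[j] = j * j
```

Let's trace through this code step by step.

Initialize: counts = {}
Entering loop: for j in range(7):

After execution: counts = {0: 0, 1: 1, 2: 4, 3: 9, 4: 16, 5: 25, 6: 36}
{0: 0, 1: 1, 2: 4, 3: 9, 4: 16, 5: 25, 6: 36}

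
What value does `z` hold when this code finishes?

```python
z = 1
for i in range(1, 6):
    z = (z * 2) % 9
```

Let's trace through this code step by step.

Initialize: z = 1
Entering loop: for i in range(1, 6):

After execution: z = 5
5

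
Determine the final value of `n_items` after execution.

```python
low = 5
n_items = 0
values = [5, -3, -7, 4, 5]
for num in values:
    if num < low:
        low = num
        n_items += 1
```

Let's trace through this code step by step.

Initialize: low = 5
Initialize: n_items = 0
Initialize: values = [5, -3, -7, 4, 5]
Entering loop: for num in values:

After execution: n_items = 2
2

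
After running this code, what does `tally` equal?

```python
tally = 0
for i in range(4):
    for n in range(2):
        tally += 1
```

Let's trace through this code step by step.

Initialize: tally = 0
Entering loop: for i in range(4):

After execution: tally = 8
8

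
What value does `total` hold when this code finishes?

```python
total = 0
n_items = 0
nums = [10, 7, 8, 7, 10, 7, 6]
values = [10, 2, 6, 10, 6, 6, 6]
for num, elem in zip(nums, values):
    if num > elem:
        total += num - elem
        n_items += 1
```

Let's trace through this code step by step.

Initialize: total = 0
Initialize: n_items = 0
Initialize: nums = [10, 7, 8, 7, 10, 7, 6]
Initialize: values = [10, 2, 6, 10, 6, 6, 6]
Entering loop: for num, elem in zip(nums, values):

After execution: total = 12
12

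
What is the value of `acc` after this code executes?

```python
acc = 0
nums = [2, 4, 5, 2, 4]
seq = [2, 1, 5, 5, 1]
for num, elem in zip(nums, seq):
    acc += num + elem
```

Let's trace through this code step by step.

Initialize: acc = 0
Initialize: nums = [2, 4, 5, 2, 4]
Initialize: seq = [2, 1, 5, 5, 1]
Entering loop: for num, elem in zip(nums, seq):

After execution: acc = 31
31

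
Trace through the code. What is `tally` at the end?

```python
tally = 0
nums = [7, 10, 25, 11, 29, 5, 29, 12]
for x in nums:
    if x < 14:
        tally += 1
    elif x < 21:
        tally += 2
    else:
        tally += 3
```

Let's trace through this code step by step.

Initialize: tally = 0
Initialize: nums = [7, 10, 25, 11, 29, 5, 29, 12]
Entering loop: for x in nums:

After execution: tally = 14
14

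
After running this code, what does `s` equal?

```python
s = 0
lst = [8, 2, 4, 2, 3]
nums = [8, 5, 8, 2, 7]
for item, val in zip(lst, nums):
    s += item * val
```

Let's trace through this code step by step.

Initialize: s = 0
Initialize: lst = [8, 2, 4, 2, 3]
Initialize: nums = [8, 5, 8, 2, 7]
Entering loop: for item, val in zip(lst, nums):

After execution: s = 131
131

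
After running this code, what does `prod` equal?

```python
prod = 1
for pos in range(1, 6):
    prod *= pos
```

Let's trace through this code step by step.

Initialize: prod = 1
Entering loop: for pos in range(1, 6):

After execution: prod = 120
120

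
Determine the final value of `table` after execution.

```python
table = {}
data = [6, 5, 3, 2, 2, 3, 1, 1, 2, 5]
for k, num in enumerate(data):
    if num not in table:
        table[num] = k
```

Let's trace through this code step by step.

Initialize: table = {}
Initialize: data = [6, 5, 3, 2, 2, 3, 1, 1, 2, 5]
Entering loop: for k, num in enumerate(data):

After execution: table = {6: 0, 5: 1, 3: 2, 2: 3, 1: 6}
{6: 0, 5: 1, 3: 2, 2: 3, 1: 6}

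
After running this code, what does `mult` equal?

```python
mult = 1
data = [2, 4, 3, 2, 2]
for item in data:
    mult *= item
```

Let's trace through this code step by step.

Initialize: mult = 1
Initialize: data = [2, 4, 3, 2, 2]
Entering loop: for item in data:

After execution: mult = 96
96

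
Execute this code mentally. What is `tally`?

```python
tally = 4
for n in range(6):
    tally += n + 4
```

Let's trace through this code step by step.

Initialize: tally = 4
Entering loop: for n in range(6):

After execution: tally = 43
43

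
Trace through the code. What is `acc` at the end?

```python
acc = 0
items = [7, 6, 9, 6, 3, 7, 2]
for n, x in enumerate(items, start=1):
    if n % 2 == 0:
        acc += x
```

Let's trace through this code step by step.

Initialize: acc = 0
Initialize: items = [7, 6, 9, 6, 3, 7, 2]
Entering loop: for n, x in enumerate(items, start=1):

After execution: acc = 19
19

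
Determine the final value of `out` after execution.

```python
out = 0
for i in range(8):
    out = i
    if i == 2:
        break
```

Let's trace through this code step by step.

Initialize: out = 0
Entering loop: for i in range(8):

After execution: out = 2
2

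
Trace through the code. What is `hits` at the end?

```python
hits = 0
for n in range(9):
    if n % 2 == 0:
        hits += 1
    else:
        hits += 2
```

Let's trace through this code step by step.

Initialize: hits = 0
Entering loop: for n in range(9):

After execution: hits = 13
13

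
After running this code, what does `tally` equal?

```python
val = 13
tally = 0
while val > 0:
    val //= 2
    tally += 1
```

Let's trace through this code step by step.

Initialize: val = 13
Initialize: tally = 0
Entering loop: while val > 0:

After execution: tally = 4
4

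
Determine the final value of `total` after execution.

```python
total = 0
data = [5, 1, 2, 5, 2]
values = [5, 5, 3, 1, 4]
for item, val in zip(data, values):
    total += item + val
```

Let's trace through this code step by step.

Initialize: total = 0
Initialize: data = [5, 1, 2, 5, 2]
Initialize: values = [5, 5, 3, 1, 4]
Entering loop: for item, val in zip(data, values):

After execution: total = 33
33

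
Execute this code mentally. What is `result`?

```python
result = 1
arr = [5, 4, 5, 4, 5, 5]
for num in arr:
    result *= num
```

Let's trace through this code step by step.

Initialize: result = 1
Initialize: arr = [5, 4, 5, 4, 5, 5]
Entering loop: for num in arr:

After execution: result = 10000
10000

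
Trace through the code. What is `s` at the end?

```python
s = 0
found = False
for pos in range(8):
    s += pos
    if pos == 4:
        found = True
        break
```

Let's trace through this code step by step.

Initialize: s = 0
Initialize: found = False
Entering loop: for pos in range(8):

After execution: s = 10
10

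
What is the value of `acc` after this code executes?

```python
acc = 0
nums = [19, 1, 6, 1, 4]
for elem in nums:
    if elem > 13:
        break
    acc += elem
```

Let's trace through this code step by step.

Initialize: acc = 0
Initialize: nums = [19, 1, 6, 1, 4]
Entering loop: for elem in nums:

After execution: acc = 0
0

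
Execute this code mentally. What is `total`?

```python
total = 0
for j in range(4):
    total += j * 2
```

Let's trace through this code step by step.

Initialize: total = 0
Entering loop: for j in range(4):

After execution: total = 12
12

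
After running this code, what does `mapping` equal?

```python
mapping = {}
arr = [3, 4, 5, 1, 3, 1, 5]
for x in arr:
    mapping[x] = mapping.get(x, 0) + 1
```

Let's trace through this code step by step.

Initialize: mapping = {}
Initialize: arr = [3, 4, 5, 1, 3, 1, 5]
Entering loop: for x in arr:

After execution: mapping = {3: 2, 4: 1, 5: 2, 1: 2}
{3: 2, 4: 1, 5: 2, 1: 2}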